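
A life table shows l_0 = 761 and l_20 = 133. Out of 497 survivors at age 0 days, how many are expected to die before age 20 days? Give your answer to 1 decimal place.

410.1

The relevant probability is 1 − 133/761 = 0.825230.
Expected number = 497 × 0.825230 = 410.1.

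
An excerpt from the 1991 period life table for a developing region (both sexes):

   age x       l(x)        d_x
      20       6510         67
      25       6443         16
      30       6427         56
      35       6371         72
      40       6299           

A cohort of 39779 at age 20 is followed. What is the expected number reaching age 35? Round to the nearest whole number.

38930

The relevant probability is 6371/6510 = 0.978648.
Expected number = 39779 × 0.978648 = 38930.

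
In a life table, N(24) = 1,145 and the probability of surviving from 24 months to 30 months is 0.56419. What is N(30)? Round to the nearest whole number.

N(30) = N(24) × p = 1,145 × 0.56419 = 646.

646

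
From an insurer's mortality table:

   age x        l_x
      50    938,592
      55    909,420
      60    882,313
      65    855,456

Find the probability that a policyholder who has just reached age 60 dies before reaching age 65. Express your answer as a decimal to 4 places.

0.0304

P(die before 65 | alive at 60) = 1 − l_65/l_60 = 1 − 855,456/882,313 = (26,857)/882,313 = 0.030439.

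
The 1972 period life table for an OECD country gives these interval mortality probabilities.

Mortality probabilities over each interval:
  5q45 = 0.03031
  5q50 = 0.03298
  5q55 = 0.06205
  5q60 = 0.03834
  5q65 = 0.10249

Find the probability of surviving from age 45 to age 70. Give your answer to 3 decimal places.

0.759

25p45 = (1 − 0.03031) × (1 − 0.03298) × (1 − 0.06205) × (1 − 0.03834) × (1 − 0.10249).
= 0.96969 × 0.96702 × 0.93795 × 0.96166 × 0.89751 = 0.759117.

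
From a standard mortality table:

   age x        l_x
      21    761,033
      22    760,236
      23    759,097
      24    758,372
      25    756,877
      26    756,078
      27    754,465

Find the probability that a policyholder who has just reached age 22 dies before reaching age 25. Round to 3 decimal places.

0.004

P(die before 25 | alive at 22) = 1 − l_25/l_22 = 1 − 756,877/760,236 = (3,359)/760,236 = 0.004418.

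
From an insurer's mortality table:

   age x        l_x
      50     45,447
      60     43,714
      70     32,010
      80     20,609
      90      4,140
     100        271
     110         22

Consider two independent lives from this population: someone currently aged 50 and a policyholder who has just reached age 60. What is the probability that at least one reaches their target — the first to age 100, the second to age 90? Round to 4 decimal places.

0.1001

p₁ = l_100/l_50 = 271/45,447 = 0.005963; p₂ = l_90/l_60 = 4,140/43,714 = 0.094707.
P(at least one) = 1 − (1−p₁)(1−p₂) = 1 − 0.994037 × 0.905293 = 0.100105.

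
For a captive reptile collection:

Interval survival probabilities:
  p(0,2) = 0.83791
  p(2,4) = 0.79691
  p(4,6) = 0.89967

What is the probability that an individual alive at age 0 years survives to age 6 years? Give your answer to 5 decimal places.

P(survive 0→6) = 0.83791 × 0.79691 × 0.89967.
= 0.600745.

0.60074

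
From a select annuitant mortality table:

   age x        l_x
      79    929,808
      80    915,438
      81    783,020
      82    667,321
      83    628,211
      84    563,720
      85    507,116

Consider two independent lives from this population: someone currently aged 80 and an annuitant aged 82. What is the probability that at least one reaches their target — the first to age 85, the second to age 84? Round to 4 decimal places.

0.9308

p₁ = l_85/l_80 = 507,116/915,438 = 0.553960; p₂ = l_84/l_82 = 563,720/667,321 = 0.844751.
P(at least one) = 1 − (1−p₁)(1−p₂) = 1 − 0.446040 × 0.155249 = 0.930753.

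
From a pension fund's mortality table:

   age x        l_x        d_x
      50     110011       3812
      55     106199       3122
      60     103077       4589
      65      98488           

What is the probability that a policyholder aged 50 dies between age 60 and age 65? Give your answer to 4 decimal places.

We want 10|5q50 = (l_60 − l_65)/l_50.
This is the probability of reaching 60 but not 65, conditional on being alive at 50: (l_60 − l_65) / l_50.
= (103077 − 98488) / 110011 = 4589 / 110011 = 0.041714.

0.0417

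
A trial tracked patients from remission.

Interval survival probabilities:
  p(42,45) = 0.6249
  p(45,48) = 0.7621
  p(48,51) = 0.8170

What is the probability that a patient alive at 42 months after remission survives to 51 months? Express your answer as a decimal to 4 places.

0.3891

Chaining the interval survival probabilities: 0.6249 × 0.7621 × 0.8170.
= 0.389085.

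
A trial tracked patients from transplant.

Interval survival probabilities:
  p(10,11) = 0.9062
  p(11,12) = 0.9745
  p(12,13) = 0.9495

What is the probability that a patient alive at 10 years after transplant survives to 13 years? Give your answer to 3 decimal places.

0.838

Survival from 10 to 13 is the product of surviving each interval: 0.9062 × 0.9745 × 0.9495.
= 0.838496.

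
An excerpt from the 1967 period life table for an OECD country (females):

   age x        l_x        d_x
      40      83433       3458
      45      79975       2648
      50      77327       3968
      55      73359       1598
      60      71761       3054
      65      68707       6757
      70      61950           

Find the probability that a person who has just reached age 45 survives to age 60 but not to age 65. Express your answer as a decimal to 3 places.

This is the probability of reaching 60 but not 65, conditional on being alive at 45: (l_60 − l_65) / l_45.
= (71761 − 68707) / 79975 = 3054 / 79975 = 0.038187.

0.038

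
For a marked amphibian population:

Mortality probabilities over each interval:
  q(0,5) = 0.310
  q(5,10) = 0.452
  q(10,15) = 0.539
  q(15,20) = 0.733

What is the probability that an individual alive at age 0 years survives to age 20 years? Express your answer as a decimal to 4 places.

0.0465

Chaining the interval survival probabilities: (1 − 0.310) × (1 − 0.452) × (1 − 0.539) × (1 − 0.733).
= 0.690 × 0.548 × 0.461 × 0.267 = 0.046542.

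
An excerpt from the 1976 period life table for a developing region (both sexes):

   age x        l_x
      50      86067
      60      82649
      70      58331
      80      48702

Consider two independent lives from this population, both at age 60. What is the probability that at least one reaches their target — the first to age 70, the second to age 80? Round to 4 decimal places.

p₁ = l_70/l_60 = 58331/82649 = 0.705768; p₂ = l_80/l_60 = 48702/82649 = 0.589263.
P(at least one) = 1 − (1−p₁)(1−p₂) = 1 − 0.294232 × 0.410737 = 0.879148.

0.8791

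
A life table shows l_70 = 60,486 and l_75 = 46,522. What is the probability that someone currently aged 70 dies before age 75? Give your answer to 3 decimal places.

P(die before 75 | alive at 70) = 1 − l_75/l_70 = 1 − 46,522/60,486 = (13,964)/60,486 = 0.230863.

0.231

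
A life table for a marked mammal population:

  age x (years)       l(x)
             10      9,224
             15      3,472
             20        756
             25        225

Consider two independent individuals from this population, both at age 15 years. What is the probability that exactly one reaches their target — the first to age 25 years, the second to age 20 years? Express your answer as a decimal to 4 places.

0.2543

p₁ = l(25)/l(15) = 225/3,472 = 0.064804; p₂ = l(20)/l(15) = 756/3,472 = 0.217742.
P(exactly one) = p₁(1−p₂) + (1−p₁)p₂ = 0.050693 + 0.203631 = 0.254325.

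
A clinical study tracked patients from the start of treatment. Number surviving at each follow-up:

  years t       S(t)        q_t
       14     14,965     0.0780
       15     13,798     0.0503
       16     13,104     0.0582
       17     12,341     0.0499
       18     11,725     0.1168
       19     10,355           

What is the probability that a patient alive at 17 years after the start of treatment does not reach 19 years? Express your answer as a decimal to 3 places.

0.161

P(die before 19 | alive at 17) = 1 − S(19)/S(17) = 1 − 10,355/12,341 = (1,986)/12,341 = 0.160927.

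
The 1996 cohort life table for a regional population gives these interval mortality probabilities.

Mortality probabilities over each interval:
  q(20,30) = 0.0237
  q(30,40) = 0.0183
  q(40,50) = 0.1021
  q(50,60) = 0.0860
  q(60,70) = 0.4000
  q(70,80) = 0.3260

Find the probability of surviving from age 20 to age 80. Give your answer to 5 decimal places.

0.31809

Survival from 20 to 80 is the product of surviving each interval: (1 − 0.0237) × (1 − 0.0183) × (1 − 0.1021) × (1 − 0.0860) × (1 − 0.4000) × (1 − 0.3260).
= 0.9763 × 0.9817 × 0.8979 × 0.9140 × 0.6000 × 0.6740 = 0.318088.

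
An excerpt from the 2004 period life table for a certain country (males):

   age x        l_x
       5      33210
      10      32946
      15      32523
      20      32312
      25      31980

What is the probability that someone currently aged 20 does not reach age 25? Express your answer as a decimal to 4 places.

0.0103

P(die before 25 | alive at 20) = 1 − l_25/l_20 = 1 − 31980/32312 = (332)/32312 = 0.010275.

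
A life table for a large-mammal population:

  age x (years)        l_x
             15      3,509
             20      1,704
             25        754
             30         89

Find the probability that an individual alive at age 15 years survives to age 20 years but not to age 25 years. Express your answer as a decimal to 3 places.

0.271

This is the probability of reaching 20 but not 25, conditional on being alive at 15: (l_20 − l_25) / l_15.
= (1,704 − 754) / 3,509 = 950 / 3,509 = 0.270732.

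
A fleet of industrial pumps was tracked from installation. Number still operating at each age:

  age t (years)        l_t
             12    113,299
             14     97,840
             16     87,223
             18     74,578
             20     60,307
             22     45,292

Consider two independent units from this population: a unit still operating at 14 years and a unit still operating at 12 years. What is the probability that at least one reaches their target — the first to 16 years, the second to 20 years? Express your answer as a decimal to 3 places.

p₁ = l_16/l_14 = 87,223/97,840 = 0.891486; p₂ = l_20/l_12 = 60,307/113,299 = 0.532282.
P(at least one) = 1 − (1−p₁)(1−p₂) = 1 − 0.108514 × 0.467718 = 0.949246.

0.949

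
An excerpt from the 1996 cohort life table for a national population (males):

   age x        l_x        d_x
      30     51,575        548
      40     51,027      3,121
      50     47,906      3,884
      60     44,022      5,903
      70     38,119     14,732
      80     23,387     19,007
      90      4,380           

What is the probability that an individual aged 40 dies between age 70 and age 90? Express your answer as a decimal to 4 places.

0.6612

This is the probability of reaching 70 but not 90, conditional on being alive at 40: (l_70 − l_90) / l_40.
= (38,119 − 4,380) / 51,027 = 33,739 / 51,027 = 0.661199.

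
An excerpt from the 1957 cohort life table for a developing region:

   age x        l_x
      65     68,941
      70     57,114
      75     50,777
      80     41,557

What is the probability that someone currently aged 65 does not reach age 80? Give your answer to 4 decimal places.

0.3972

P(die before 80 | alive at 65) = 1 − l_80/l_65 = 1 − 41,557/68,941 = (27,384)/68,941 = 0.397209.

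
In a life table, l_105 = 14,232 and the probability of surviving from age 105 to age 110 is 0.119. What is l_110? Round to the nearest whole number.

1694

l_110 = l_105 × p = 14,232 × 0.119 = 1694.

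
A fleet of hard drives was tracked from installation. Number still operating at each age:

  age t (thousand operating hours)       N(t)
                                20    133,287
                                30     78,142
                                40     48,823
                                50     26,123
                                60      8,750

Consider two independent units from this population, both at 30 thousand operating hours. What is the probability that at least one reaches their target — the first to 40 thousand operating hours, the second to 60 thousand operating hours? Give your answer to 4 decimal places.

p₁ = N(40)/N(30) = 48,823/78,142 = 0.624798; p₂ = N(60)/N(30) = 8,750/78,142 = 0.111976.
P(at least one) = 1 − (1−p₁)(1−p₂) = 1 − 0.375202 × 0.888024 = 0.666812.

0.6668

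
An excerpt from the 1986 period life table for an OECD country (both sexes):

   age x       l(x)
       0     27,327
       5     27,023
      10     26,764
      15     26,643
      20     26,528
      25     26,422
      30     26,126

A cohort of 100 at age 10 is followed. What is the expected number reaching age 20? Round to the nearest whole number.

The relevant probability is 26,528/26,764 = 0.991182.
Expected number = 100 × 0.991182 = 99.

99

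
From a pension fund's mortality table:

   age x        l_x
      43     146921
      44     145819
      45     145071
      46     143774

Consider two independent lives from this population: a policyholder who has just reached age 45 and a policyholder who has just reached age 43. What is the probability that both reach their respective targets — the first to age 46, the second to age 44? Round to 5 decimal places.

0.98363

p₁ = l_46/l_45 = 143774/145071 = 0.991060; p₂ = l_44/l_43 = 145819/146921 = 0.992499.
P(both) = p₁ × p₂ = 0.991060 × 0.992499 = 0.983626.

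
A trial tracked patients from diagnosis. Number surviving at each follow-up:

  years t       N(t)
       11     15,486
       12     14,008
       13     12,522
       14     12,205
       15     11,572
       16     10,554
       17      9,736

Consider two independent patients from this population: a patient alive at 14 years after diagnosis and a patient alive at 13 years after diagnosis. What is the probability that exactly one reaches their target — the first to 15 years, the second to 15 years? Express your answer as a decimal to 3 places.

0.120

p₁ = N(15)/N(14) = 11,572/12,205 = 0.948136; p₂ = N(15)/N(13) = 11,572/12,522 = 0.924134.
P(exactly one) = p₁(1−p₂) + (1−p₁)p₂ = 0.071931 + 0.047929 = 0.119861.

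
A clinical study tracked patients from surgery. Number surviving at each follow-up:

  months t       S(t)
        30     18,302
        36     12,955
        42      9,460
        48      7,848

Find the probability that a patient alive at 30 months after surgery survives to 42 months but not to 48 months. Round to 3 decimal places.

This is the probability of reaching 42 but not 48, conditional on being alive at 30: (S(42) − S(48)) / S(30).
= (9,460 − 7,848) / 18,302 = 1,612 / 18,302 = 0.088078.

0.088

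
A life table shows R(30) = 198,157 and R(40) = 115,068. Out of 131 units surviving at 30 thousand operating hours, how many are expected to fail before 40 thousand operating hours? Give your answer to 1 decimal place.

The relevant probability is 1 − 115,068/198,157 = 0.419309.
Expected number = 131 × 0.419309 = 54.9.

54.9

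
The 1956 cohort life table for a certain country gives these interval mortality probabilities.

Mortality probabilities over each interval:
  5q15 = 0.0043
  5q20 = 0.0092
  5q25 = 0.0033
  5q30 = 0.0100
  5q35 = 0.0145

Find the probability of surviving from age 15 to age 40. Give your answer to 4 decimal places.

25p15 = (1 − 0.0043) × (1 − 0.0092) × (1 − 0.0033) × (1 − 0.0100) × (1 − 0.0145).
= 0.9957 × 0.9908 × 0.9967 × 0.9900 × 0.9855 = 0.959336.

0.9593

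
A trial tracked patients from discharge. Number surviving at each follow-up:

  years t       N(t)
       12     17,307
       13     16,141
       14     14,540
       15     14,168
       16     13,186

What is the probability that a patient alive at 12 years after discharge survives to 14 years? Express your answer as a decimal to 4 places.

0.8401

The conditional survival probability is N(14)/N(12) = 14,540/17,307 = 0.840122.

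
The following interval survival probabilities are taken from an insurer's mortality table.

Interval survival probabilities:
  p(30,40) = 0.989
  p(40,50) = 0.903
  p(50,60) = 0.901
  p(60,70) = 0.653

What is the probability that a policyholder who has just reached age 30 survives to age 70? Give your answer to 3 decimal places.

0.525

Chaining the interval survival probabilities: 0.989 × 0.903 × 0.901 × 0.653.
= 0.525439.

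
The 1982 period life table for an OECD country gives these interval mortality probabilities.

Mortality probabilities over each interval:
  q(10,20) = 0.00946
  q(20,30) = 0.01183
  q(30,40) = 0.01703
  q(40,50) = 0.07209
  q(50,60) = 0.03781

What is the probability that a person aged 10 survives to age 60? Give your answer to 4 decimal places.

The overall survival probability is (1 − 0.00946) × (1 − 0.01183) × (1 − 0.01703) × (1 − 0.07209) × (1 − 0.03781).
= 0.99054 × 0.98817 × 0.98297 × 0.92791 × 0.96219 = 0.859035.

0.8590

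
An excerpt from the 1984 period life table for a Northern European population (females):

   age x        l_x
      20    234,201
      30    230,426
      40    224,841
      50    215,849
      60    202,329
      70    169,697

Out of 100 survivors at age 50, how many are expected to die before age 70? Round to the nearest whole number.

The relevant probability is 1 − 169,697/215,849 = 0.213816.
Expected number = 100 × 0.213816 = 21.

21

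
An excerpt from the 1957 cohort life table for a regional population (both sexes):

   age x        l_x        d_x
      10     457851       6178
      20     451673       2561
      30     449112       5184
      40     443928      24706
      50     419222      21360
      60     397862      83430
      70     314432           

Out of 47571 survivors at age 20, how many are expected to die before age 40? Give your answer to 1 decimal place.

The relevant probability is 1 − 443928/451673 = 0.017147.
Expected number = 47571 × 0.017147 = 815.7.

815.7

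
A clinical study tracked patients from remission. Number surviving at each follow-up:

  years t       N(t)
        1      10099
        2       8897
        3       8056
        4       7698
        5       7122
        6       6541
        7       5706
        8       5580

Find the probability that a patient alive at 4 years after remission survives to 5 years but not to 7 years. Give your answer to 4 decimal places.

0.1839

This is the probability of reaching 5 but not 7, conditional on being alive at 4: (N(5) − N(7)) / N(4).
= (7122 − 5706) / 7698 = 1416 / 7698 = 0.183944.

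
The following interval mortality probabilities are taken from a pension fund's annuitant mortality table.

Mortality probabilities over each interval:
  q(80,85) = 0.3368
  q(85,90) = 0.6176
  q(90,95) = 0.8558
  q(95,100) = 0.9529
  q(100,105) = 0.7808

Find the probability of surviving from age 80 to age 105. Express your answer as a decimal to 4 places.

0.0004

The overall survival probability is (1 − 0.3368) × (1 − 0.6176) × (1 − 0.8558) × (1 − 0.9529) × (1 − 0.7808).
= 0.6632 × 0.3824 × 0.1442 × 0.0471 × 0.2192 = 0.000378.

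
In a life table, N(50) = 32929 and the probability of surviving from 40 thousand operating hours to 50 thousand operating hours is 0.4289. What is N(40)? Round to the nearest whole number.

N(40) = N(50) / p = 32929 / 0.4289 = 76775.

76775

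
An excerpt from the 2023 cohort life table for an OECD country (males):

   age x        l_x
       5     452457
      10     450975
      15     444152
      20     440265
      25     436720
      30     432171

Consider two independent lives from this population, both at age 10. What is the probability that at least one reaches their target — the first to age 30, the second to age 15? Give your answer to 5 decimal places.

p₁ = l_30/l_10 = 432171/450975 = 0.958304; p₂ = l_15/l_10 = 444152/450975 = 0.984871.
P(at least one) = 1 − (1−p₁)(1−p₂) = 1 − 0.041696 × 0.015129 = 0.999369.

0.99937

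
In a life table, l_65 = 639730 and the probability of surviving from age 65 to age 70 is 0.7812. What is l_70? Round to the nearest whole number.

l_70 = l_65 × p = 639730 × 0.7812 = 499757.

499757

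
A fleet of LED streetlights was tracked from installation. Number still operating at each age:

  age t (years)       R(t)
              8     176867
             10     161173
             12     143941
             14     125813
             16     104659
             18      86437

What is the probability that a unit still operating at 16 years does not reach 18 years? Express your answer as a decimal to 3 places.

0.174

P(fail before 18 | operational at 16) = 1 − R(18)/R(16) = 1 − 86437/104659 = (18222)/104659 = 0.174108.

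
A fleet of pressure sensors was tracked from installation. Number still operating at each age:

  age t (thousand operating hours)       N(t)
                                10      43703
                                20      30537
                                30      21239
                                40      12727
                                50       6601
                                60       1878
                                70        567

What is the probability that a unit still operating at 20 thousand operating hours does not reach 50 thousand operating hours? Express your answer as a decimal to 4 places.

0.7838

P(fail before 50 | operational at 20) = 1 − N(50)/N(20) = 1 − 6601/30537 = (23936)/30537 = 0.783836.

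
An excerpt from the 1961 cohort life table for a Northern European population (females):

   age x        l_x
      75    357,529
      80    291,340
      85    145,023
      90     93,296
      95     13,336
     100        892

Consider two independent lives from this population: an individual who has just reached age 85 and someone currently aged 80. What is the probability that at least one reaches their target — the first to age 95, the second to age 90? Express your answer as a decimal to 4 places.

0.3827

p₁ = l_95/l_85 = 13,336/145,023 = 0.091958; p₂ = l_90/l_80 = 93,296/291,340 = 0.320231.
P(at least one) = 1 − (1−p₁)(1−p₂) = 1 − 0.908042 × 0.679769 = 0.382741.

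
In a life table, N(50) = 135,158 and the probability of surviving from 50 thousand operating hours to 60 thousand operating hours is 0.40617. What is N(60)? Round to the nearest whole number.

N(60) = N(50) × p = 135,158 × 0.40617 = 54897.

54897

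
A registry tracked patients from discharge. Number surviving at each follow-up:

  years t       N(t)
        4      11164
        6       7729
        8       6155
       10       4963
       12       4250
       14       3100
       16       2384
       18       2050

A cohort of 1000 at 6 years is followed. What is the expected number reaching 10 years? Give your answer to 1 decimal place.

The relevant probability is 4963/7729 = 0.642127.
Expected number = 1000 × 0.642127 = 642.1.

642.1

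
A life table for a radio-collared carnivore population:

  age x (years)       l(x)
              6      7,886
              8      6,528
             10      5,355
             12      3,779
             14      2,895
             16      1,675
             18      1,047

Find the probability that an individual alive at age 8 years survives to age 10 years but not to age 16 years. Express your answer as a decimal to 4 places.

0.5637

This is the probability of reaching 10 but not 16, conditional on being alive at 8: (l(10) − l(16)) / l(8).
= (5,355 − 1,675) / 6,528 = 3,680 / 6,528 = 0.563725.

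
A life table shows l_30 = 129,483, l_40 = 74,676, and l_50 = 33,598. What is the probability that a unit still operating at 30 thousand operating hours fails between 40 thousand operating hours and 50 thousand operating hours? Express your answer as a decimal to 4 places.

This is the probability of reaching 40 but not 50, conditional on being operational at 30: (l_40 − l_50) / l_30.
= (74,676 − 33,598) / 129,483 = 41,078 / 129,483 = 0.317246.

0.3172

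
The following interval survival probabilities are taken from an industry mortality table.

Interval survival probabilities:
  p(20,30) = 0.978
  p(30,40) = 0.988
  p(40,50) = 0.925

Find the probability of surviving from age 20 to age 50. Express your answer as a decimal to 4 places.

P(survive 20→50) = 0.978 × 0.988 × 0.925.
= 0.893794.

0.8938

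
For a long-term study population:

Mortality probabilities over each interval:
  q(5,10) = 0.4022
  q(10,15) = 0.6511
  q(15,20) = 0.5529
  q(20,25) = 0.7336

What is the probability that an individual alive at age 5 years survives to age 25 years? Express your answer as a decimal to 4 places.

The overall survival probability is (1 − 0.4022) × (1 − 0.6511) × (1 − 0.5529) × (1 − 0.7336).
= 0.5978 × 0.3489 × 0.4471 × 0.2664 = 0.024843.

0.0248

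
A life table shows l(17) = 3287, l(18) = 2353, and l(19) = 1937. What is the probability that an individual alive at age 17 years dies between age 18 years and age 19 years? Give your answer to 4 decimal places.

0.1266

This is the probability of reaching 18 but not 19, conditional on being alive at 17: (l(18) − l(19)) / l(17).
= (2353 − 1937) / 3287 = 416 / 3287 = 0.126559.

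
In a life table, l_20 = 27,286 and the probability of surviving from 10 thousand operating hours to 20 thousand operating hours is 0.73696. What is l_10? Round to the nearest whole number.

l_10 = l_20 / p = 27,286 / 0.73696 = 37025.

37025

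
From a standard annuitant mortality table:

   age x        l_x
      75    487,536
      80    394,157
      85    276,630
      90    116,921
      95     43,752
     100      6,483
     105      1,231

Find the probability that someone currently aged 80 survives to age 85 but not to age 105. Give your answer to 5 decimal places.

We want 5|20q80 = (l_85 − l_105)/l_80.
This is the probability of reaching 85 but not 105, conditional on being alive at 80: (l_85 − l_105) / l_80.
= (276,630 − 1,231) / 394,157 = 275,399 / 394,157 = 0.698704.

0.69870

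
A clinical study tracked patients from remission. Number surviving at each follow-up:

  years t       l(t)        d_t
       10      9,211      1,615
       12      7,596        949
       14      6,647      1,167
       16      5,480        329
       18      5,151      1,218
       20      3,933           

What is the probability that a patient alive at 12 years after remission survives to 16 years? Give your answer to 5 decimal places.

0.72143

The conditional survival probability is l(16)/l(12) = 5,480/7,596 = 0.721432.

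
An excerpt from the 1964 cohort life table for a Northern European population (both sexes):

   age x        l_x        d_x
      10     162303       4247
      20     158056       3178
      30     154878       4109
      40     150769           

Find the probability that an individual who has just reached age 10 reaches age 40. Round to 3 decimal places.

We want 30p10 = l_40/l_10.
The conditional survival probability is l_40/l_10 = 150769/162303 = 0.928935.

0.929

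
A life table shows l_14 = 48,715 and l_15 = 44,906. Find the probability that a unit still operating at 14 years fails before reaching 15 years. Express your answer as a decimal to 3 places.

P(fail before 15 | operational at 14) = 1 − l_15/l_14 = 1 − 44,906/48,715 = (3,809)/48,715 = 0.078189.

0.078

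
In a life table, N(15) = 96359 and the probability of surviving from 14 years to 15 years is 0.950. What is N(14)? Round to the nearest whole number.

101431

N(14) = N(15) / p = 96359 / 0.950 = 101431.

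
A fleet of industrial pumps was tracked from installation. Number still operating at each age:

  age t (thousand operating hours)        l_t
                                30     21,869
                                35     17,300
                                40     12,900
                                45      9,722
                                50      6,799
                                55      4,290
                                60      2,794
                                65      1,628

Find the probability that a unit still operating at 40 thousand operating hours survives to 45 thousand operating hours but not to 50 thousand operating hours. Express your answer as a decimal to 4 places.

This is the probability of reaching 45 but not 50, conditional on being operational at 40: (l_45 − l_50) / l_40.
= (9,722 − 6,799) / 12,900 = 2,923 / 12,900 = 0.226589.

0.2266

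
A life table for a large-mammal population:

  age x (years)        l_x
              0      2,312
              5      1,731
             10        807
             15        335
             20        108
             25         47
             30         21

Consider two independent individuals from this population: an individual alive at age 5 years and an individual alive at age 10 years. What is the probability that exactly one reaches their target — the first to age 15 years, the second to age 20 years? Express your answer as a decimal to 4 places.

p₁ = l_15/l_5 = 335/1,731 = 0.193530; p₂ = l_20/l_10 = 108/807 = 0.133829.
P(exactly one) = p₁(1−p₂) + (1−p₁)p₂ = 0.167630 + 0.107929 = 0.275559.

0.2756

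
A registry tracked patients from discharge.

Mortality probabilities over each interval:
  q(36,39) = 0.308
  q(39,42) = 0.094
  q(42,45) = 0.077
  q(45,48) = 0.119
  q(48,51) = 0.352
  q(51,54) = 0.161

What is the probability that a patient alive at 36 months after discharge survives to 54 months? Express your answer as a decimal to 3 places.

0.277

P(survive 36→54) = (1 − 0.308) × (1 − 0.094) × (1 − 0.077) × (1 − 0.119) × (1 − 0.352) × (1 − 0.161).
= 0.692 × 0.906 × 0.923 × 0.881 × 0.648 × 0.839 = 0.277172.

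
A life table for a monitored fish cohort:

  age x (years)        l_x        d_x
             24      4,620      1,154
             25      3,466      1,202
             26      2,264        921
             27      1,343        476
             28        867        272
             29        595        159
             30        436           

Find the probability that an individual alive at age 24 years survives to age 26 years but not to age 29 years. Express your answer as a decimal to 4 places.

This is the probability of reaching 26 but not 29, conditional on being alive at 24: (l_26 − l_29) / l_24.
= (2,264 − 595) / 4,620 = 1,669 / 4,620 = 0.361255.

0.3613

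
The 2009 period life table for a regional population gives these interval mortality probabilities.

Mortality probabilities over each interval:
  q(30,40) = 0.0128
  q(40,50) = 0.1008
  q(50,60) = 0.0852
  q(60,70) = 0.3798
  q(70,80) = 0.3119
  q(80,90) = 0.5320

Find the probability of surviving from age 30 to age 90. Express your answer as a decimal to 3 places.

0.162

The overall survival probability is (1 − 0.0128) × (1 − 0.1008) × (1 − 0.0852) × (1 − 0.3798) × (1 − 0.3119) × (1 − 0.5320).
= 0.9872 × 0.8992 × 0.9148 × 0.6202 × 0.6881 × 0.4680 = 0.162187.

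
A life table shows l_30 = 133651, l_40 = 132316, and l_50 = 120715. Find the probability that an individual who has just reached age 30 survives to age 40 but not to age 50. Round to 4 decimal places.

We want 10|10q30 = (l_40 − l_50)/l_30.
This is the probability of reaching 40 but not 50, conditional on being alive at 30: (l_40 − l_50) / l_30.
= (132316 − 120715) / 133651 = 11601 / 133651 = 0.086801.

0.0868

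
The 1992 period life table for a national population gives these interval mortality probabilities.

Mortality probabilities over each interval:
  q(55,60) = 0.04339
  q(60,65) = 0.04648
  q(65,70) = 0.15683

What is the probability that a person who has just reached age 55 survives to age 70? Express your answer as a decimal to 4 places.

Survival from 55 to 70 is the product of surviving each interval: (1 − 0.04339) × (1 − 0.04648) × (1 − 0.15683).
= 0.95661 × 0.95352 × 0.84317 = 0.769095.

0.7691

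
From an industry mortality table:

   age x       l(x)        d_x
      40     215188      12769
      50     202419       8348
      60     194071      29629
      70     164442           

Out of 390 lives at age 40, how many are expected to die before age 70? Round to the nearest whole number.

The relevant probability is 1 − 164442/215188 = 0.235822.
Expected number = 390 × 0.235822 = 92.

92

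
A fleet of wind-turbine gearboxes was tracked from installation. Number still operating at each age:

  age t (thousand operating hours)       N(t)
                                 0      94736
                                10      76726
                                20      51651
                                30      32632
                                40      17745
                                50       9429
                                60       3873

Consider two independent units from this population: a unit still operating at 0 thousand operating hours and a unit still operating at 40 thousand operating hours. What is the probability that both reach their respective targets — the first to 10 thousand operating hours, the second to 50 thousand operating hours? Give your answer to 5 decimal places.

0.43035

p₁ = N(10)/N(0) = 76726/94736 = 0.809893; p₂ = N(50)/N(40) = 9429/17745 = 0.531361.
P(both) = p₁ × p₂ = 0.809893 × 0.531361 = 0.430346.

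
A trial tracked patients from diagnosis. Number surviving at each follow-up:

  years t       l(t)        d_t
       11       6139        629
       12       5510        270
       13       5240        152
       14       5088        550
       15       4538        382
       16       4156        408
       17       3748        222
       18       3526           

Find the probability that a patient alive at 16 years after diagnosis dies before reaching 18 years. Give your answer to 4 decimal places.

0.1516

P(die before 18 | alive at 16) = 1 − l(18)/l(16) = 1 − 3526/4156 = (630)/4156 = 0.151588.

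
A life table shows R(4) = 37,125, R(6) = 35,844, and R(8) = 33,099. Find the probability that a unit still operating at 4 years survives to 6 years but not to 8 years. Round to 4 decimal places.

0.0739

This is the probability of reaching 6 but not 8, conditional on being operational at 4: (R(6) − R(8)) / R(4).
= (35,844 − 33,099) / 37,125 = 2,745 / 37,125 = 0.073939.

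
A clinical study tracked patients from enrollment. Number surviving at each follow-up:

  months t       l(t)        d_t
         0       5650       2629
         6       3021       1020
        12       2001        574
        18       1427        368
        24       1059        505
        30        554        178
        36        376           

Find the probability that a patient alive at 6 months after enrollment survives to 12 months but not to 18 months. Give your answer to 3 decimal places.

This is the probability of reaching 12 but not 18, conditional on being alive at 6: (l(12) − l(18)) / l(6).
= (2001 − 1427) / 3021 = 574 / 3021 = 0.190003.

0.190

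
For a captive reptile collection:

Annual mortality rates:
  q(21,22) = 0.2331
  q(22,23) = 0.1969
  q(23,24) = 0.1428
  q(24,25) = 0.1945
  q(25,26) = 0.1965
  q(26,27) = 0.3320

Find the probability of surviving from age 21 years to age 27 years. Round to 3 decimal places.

0.228

The overall survival probability is (1 − 0.2331) × (1 − 0.1969) × (1 − 0.1428) × (1 − 0.1945) × (1 − 0.1965) × (1 − 0.3320).
= 0.7669 × 0.8031 × 0.8572 × 0.8055 × 0.8035 × 0.6680 = 0.228254.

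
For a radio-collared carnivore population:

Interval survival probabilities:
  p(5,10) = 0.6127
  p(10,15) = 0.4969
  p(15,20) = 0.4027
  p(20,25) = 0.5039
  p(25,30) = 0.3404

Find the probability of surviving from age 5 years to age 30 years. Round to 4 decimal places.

0.0210

Chaining the interval survival probabilities: 0.6127 × 0.4969 × 0.4027 × 0.5039 × 0.3404.
= 0.021030.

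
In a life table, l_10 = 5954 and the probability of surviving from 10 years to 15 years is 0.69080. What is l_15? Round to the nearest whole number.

4113

l_15 = l_10 × p = 5954 × 0.69080 = 4113.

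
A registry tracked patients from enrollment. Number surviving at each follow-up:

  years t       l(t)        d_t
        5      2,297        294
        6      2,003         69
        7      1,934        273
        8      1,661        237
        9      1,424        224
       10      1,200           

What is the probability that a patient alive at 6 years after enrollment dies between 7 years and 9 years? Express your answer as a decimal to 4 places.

0.2546

This is the probability of reaching 7 but not 9, conditional on being alive at 6: (l(7) − l(9)) / l(6).
= (1,934 − 1,424) / 2,003 = 510 / 2,003 = 0.254618.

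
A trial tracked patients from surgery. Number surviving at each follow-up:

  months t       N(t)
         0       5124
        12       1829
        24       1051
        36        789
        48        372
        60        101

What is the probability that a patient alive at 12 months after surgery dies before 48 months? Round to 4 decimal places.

P(die before 48 | alive at 12) = 1 − N(48)/N(12) = 1 − 372/1829 = (1457)/1829 = 0.796610.

0.7966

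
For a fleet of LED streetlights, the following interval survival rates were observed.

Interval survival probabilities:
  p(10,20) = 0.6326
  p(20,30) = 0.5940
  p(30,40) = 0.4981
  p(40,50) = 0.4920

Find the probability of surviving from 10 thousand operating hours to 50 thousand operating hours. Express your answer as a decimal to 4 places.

0.0921

Survival from 10 to 50 is the product of surviving each interval: 0.6326 × 0.5940 × 0.4981 × 0.4920.
= 0.092087.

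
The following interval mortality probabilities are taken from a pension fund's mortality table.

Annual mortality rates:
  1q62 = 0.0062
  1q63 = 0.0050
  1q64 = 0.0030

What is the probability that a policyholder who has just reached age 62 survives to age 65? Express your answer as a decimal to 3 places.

0.986

The overall survival probability is (1 − 0.0062) × (1 − 0.0050) × (1 − 0.0030).
= 0.9938 × 0.9950 × 0.9970 = 0.985865.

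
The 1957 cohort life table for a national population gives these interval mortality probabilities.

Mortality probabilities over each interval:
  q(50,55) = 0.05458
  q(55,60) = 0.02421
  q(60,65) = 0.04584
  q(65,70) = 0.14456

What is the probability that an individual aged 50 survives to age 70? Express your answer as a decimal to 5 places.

0.75299

The overall survival probability is (1 − 0.05458) × (1 − 0.02421) × (1 − 0.04584) × (1 − 0.14456).
= 0.94542 × 0.97579 × 0.95416 × 0.85544 = 0.752995.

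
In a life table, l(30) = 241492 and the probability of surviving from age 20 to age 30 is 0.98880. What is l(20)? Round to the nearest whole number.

244227

l(20) = l(30) / p = 241492 / 0.98880 = 244227.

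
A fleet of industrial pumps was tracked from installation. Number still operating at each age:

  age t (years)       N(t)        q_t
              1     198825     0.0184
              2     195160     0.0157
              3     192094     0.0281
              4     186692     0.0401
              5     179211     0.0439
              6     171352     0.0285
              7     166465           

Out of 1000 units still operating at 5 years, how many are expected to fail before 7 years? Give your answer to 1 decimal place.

71.1

The relevant probability is 1 − 166465/179211 = 0.071123.
Expected number = 1000 × 0.071123 = 71.1.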